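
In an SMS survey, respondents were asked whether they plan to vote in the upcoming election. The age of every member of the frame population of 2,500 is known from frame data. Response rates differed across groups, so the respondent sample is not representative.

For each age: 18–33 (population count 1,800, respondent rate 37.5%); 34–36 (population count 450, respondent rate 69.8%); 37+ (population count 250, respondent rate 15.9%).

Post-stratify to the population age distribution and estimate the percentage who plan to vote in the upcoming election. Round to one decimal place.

41.2%

Weight each group's respondent value by its population share:
  18–33: (1,800/2,500) × 37.5 = 27
  34–36: (450/2,500) × 69.8 = 12.564
  37+: (250/2,500) × 15.9 = 1.59
Post-stratified estimate = 41.154 → 41.2%.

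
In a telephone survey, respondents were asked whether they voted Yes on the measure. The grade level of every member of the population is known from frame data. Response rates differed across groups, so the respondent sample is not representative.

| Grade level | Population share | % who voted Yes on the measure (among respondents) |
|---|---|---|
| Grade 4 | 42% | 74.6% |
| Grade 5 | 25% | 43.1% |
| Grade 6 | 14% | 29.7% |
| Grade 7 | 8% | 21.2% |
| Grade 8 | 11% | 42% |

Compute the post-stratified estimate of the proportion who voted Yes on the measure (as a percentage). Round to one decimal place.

52.6%

Each cell contributes population-share × respondent value:
  Grade 4: 0.42 × 74.6 = 31.332
  Grade 5: 0.25 × 43.1 = 10.775
  Grade 6: 0.14 × 29.7 = 4.158
  Grade 7: 0.08 × 21.2 = 1.696
  Grade 8: 0.11 × 42 = 4.62
Post-stratified estimate = 52.581 → 52.6%.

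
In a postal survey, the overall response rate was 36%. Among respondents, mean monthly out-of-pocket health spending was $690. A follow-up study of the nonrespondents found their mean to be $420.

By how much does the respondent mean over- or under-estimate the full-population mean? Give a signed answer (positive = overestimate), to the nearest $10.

+$170

Nonresponse fraction = 1 − 0.36 = 0.64.
Bias = (nonresponse fraction) × (respondent mean − nonrespondent mean)
     = 0.64 × (690 − 420) = 0.64 × 270 = 172.8.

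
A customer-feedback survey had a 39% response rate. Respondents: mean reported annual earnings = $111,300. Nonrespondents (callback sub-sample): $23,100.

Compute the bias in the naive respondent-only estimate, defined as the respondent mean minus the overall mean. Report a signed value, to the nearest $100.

+$53,800

Nonresponse fraction = 1 − 0.39 = 0.61.
Bias = (nonresponse fraction) × (respondent mean − nonrespondent mean)
     = 0.61 × (111,300 − 23,100) = 0.61 × 88,200 = 53,802.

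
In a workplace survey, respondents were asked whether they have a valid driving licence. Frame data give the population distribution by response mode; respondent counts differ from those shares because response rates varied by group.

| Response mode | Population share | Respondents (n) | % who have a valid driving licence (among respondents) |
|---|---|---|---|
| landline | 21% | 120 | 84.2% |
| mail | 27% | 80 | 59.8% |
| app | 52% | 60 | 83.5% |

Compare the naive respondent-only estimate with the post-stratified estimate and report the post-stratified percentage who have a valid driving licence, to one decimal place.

Unadjusted (pooled respondent) estimate weights by respondent counts:
  (120/260)×84.2 + (80/260)×59.8 + (60/260)×83.5 = 76.5308%
Post-stratified estimate weights by population shares:
  0.21×84.2 + 0.27×59.8 + 0.52×83.5 = 77.248%

77.2%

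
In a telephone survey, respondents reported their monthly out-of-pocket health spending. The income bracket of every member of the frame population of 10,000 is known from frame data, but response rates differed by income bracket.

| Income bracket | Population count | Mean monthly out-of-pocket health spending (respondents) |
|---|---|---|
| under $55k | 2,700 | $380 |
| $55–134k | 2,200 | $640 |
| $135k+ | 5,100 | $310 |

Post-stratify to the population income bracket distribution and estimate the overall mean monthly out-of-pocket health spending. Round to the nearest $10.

$400

Post-stratification weights by population share, not respondent share:
  under $55k: (2,700/10,000) × 380 = 102.6
  $55–134k: (2,200/10,000) × 640 = 140.8
  $135k+: (5,100/10,000) × 310 = 158.1
Post-stratified estimate = 401.5 → $400.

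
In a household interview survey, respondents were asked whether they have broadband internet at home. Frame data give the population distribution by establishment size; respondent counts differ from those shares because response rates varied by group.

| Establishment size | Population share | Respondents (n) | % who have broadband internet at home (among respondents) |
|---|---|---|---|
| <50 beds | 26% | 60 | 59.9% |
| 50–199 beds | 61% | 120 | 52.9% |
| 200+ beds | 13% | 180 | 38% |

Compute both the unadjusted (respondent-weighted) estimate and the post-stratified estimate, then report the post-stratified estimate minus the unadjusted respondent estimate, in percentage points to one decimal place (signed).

+6.2 percentage points

Unadjusted (pooled respondent) estimate weights by respondent counts:
  (60/360)×59.9 + (120/360)×52.9 + (180/360)×38 = 46.6167%
Post-stratified estimate weights by population shares:
  0.26×59.9 + 0.61×52.9 + 0.13×38 = 52.783%
Difference = 52.783 − 46.6167 = 6.1663 pp.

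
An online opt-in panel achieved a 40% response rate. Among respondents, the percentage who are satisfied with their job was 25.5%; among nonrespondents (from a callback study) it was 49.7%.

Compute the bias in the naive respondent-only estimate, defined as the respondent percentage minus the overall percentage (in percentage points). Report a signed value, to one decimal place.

Nonresponse fraction = 1 − 0.4 = 0.6.
Bias = (nonresponse fraction) × (respondent percentage − nonrespondent percentage)
     = 0.6 × (25.5 − 49.7) = 0.6 × -24.2 = -14.52.

-14.5 percentage points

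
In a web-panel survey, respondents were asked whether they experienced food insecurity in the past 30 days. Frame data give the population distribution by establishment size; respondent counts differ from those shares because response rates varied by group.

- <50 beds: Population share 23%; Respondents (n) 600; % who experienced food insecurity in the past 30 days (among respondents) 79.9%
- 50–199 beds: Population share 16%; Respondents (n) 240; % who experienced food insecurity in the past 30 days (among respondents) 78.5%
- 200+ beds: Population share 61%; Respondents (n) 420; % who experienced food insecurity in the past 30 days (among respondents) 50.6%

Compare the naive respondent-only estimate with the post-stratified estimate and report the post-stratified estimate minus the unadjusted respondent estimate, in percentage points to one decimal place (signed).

Without adjustment, the pooled respondent share is:
  (600/1260)×79.9 + (240/1260)×78.5 + (420/1260)×50.6 = 69.8667%
Post-stratified estimate weights by population shares:
  0.23×79.9 + 0.16×78.5 + 0.61×50.6 = 61.803%
Difference = 61.803 − 69.8667 = -8.0637 pp.

-8.1 percentage points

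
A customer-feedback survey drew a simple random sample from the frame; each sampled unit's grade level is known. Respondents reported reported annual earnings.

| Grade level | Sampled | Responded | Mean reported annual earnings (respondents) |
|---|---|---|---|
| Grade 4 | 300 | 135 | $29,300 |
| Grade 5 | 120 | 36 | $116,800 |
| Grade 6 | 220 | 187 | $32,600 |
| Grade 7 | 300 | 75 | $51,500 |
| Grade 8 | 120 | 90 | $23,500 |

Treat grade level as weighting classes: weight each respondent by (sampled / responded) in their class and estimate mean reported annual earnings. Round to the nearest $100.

Class response rates: Grade 4 135/300 = 45%, Grade 5 36/120 = 30%, Grade 6 187/220 = 85%, Grade 7 75/300 = 25%, Grade 8 90/120 = 75%.
Weighting each respondent by the inverse class response rate inflates each class back to its sampled size, so the class weight is n_sampled:
  Grade 4: 300 × 29,300 = 8,790,000
  Grade 5: 120 × 116,800 = 14,016,000
  Grade 6: 220 × 32,600 = 7,172,000
  Grade 7: 300 × 51,500 = 15,450,000
  Grade 8: 120 × 23,500 = 2,820,000
Adjusted estimate = 48,248,000 / 1,060 = 45517 → $45,500.

$45,500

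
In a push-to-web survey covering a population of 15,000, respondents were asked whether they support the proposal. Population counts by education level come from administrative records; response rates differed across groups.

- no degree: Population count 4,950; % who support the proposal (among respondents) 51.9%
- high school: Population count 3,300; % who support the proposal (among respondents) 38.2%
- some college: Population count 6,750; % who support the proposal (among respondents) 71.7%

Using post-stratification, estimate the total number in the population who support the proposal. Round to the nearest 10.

8,670

Apply each group's respondent rate to its population count:
  no degree: 4,950 × 51.9% = 2569.05
  high school: 3,300 × 38.2% = 1260.6
  some college: 6,750 × 71.7% = 4839.75
Estimated total = 8669.4 → 8,670.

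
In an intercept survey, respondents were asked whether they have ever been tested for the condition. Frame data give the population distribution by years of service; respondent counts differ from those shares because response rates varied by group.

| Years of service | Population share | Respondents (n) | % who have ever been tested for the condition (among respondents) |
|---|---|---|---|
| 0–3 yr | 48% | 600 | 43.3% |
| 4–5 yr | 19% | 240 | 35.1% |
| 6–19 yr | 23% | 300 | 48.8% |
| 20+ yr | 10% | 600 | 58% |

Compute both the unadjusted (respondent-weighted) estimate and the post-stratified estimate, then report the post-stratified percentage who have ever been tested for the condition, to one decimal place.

Unadjusted (pooled respondent) estimate weights by respondent counts:
  (600/1740)×43.3 + (240/1740)×35.1 + (300/1740)×48.8 + (600/1740)×58 = 48.1862%
Reweighting by population years of service shares:
  0.48×43.3 + 0.19×35.1 + 0.23×48.8 + 0.1×58 = 44.477%

44.5%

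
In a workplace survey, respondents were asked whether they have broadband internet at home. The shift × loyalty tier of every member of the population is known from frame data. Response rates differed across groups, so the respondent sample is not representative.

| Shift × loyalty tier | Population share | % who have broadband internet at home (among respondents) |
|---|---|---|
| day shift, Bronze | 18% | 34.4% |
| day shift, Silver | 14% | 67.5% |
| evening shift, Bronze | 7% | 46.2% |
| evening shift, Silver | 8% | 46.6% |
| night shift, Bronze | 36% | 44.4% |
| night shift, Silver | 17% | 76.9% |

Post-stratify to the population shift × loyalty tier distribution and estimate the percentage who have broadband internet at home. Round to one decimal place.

51.7%

Post-stratification weights by population share, not respondent share:
  day shift, Bronze: 0.18 × 34.4 = 6.192
  day shift, Silver: 0.14 × 67.5 = 9.45
  evening shift, Bronze: 0.07 × 46.2 = 3.234
  evening shift, Silver: 0.08 × 46.6 = 3.728
  night shift, Bronze: 0.36 × 44.4 = 15.984
  night shift, Silver: 0.17 × 76.9 = 13.073
Post-stratified estimate = 51.661 → 51.7%.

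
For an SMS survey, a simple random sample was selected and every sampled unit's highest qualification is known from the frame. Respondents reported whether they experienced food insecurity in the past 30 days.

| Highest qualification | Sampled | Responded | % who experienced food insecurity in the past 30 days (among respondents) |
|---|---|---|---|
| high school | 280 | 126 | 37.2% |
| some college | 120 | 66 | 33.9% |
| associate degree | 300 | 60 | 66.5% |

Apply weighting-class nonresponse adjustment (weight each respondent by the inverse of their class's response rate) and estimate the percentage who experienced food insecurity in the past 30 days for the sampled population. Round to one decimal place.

Response rates by class: high school 126/280 = 45%, some college 66/120 = 55%, associate degree 60/300 = 20%.
Weighting each respondent by the inverse class response rate inflates each class back to its sampled size, so the class weight is n_sampled:
  high school: 280 × 37.2 = 10,416
  some college: 120 × 33.9 = 4068
  associate degree: 300 × 66.5 = 19,950
Adjusted estimate = 34,434 / 700 = 49.1914 → 49.2%.

49.2%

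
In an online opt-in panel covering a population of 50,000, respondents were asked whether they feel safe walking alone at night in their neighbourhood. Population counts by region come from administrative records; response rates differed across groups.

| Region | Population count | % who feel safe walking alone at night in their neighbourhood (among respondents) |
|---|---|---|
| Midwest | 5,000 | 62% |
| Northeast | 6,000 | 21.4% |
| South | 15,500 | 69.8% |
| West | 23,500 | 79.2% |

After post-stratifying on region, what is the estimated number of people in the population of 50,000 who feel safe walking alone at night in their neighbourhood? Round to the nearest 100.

Apply each group's respondent rate to its population count:
  Midwest: 5,000 × 62% = 3100
  Northeast: 6,000 × 21.4% = 1284
  South: 15,500 × 69.8% = 10,819
  West: 23,500 × 79.2% = 18,612
Estimated total = 33,815 → 33,800.

33,800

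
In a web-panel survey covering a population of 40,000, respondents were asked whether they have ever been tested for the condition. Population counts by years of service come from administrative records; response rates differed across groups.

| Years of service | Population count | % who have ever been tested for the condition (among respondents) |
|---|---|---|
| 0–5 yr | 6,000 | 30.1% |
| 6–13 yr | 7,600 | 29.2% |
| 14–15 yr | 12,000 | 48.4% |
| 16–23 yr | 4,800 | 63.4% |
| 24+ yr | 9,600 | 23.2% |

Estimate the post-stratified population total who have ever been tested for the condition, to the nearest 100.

15,100

Estimated count per cell = population count × respondent percentage:
  0–5 yr: 6,000 × 30.1% = 1806
  6–13 yr: 7,600 × 29.2% = 2219.2
  14–15 yr: 12,000 × 48.4% = 5808
  16–23 yr: 4,800 × 63.4% = 3043.2
  24+ yr: 9,600 × 23.2% = 2227.2
Estimated total = 15103.6 → 15,100.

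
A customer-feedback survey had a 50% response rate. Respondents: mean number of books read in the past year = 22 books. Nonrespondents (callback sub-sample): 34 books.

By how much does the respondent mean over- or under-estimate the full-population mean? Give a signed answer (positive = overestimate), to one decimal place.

Nonresponse fraction = 1 − 0.5 = 0.5.
Bias = (nonresponse fraction) × (respondent mean − nonrespondent mean)
     = 0.5 × (22 − 34) = 0.5 × -12 = -6.

-6.0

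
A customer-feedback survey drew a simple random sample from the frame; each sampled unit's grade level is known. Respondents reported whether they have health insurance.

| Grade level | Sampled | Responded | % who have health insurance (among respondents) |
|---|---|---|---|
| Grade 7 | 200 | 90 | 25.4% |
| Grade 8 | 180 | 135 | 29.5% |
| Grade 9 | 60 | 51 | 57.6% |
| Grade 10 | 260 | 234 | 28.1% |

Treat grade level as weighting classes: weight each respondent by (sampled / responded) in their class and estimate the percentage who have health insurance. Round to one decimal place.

Response rates by class: Grade 7 90/200 = 45%, Grade 8 135/180 = 75%, Grade 9 51/60 = 85%, Grade 10 234/260 = 90%.
Inverse-response-rate weighting restores each class to its sampled count, so class totals weight by n_sampled:
  Grade 7: 200 × 25.4 = 5080
  Grade 8: 180 × 29.5 = 5310
  Grade 9: 60 × 57.6 = 3456
  Grade 10: 260 × 28.1 = 7306
Adjusted estimate = 21,152 / 700 = 30.2171 → 30.2%.

30.2%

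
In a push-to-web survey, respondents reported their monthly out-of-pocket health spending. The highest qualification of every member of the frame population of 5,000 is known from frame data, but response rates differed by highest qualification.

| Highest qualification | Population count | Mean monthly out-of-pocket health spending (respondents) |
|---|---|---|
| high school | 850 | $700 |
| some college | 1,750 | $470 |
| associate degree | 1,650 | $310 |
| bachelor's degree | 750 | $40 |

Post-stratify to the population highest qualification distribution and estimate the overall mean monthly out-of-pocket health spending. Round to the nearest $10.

$390

Post-stratification weights by population share, not respondent share:
  high school: (850/5,000) × 700 = 119
  some college: (1,750/5,000) × 470 = 164.5
  associate degree: (1,650/5,000) × 310 = 102.3
  bachelor's degree: (750/5,000) × 40 = 6
Post-stratified estimate = 391.8 → $390.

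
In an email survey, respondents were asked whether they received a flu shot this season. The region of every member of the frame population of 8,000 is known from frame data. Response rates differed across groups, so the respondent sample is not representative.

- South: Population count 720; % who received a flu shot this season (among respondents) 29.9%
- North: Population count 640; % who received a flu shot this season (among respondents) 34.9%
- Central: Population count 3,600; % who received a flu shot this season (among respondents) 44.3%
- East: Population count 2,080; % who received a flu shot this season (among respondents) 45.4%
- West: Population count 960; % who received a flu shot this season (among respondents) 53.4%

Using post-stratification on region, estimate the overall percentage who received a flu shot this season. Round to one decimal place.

43.6%

Reweight to the known region distribution:
  South: (720/8,000) × 29.9 = 2.691
  North: (640/8,000) × 34.9 = 2.792
  Central: (3,600/8,000) × 44.3 = 19.935
  East: (2,080/8,000) × 45.4 = 11.804
  West: (960/8,000) × 53.4 = 6.408
Post-stratified estimate = 43.63 → 43.6%.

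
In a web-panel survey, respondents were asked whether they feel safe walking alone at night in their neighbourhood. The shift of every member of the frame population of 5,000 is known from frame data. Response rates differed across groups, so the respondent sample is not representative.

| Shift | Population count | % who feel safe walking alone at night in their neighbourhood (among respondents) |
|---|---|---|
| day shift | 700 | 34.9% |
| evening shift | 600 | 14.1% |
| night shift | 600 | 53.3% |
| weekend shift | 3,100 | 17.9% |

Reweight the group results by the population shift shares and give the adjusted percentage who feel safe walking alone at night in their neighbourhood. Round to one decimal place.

Post-stratification weights by population share, not respondent share:
  day shift: (700/5,000) × 34.9 = 4.886
  evening shift: (600/5,000) × 14.1 = 1.692
  night shift: (600/5,000) × 53.3 = 6.396
  weekend shift: (3,100/5,000) × 17.9 = 11.098
Post-stratified estimate = 24.072 → 24.1%.

24.1%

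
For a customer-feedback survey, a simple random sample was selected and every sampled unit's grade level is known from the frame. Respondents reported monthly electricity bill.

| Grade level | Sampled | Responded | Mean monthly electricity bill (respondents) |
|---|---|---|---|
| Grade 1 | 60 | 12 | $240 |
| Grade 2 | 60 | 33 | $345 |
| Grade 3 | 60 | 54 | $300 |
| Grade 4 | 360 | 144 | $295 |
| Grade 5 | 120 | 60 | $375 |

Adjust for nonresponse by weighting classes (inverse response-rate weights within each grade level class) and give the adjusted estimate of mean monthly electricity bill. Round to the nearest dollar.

$310

Class response rates: Grade 1 12/60 = 20%, Grade 2 33/60 = 55%, Grade 3 54/60 = 90%, Grade 4 144/360 = 40%, Grade 5 60/120 = 50%.
Weighting each respondent by the inverse class response rate inflates each class back to its sampled size, so the class weight is n_sampled:
  Grade 1: 60 × 240 = 14,400
  Grade 2: 60 × 345 = 20,700
  Grade 3: 60 × 300 = 18,000
  Grade 4: 360 × 295 = 106,200
  Grade 5: 120 × 375 = 45,000
Adjusted estimate = 204,300 / 660 = 309.545 → $310.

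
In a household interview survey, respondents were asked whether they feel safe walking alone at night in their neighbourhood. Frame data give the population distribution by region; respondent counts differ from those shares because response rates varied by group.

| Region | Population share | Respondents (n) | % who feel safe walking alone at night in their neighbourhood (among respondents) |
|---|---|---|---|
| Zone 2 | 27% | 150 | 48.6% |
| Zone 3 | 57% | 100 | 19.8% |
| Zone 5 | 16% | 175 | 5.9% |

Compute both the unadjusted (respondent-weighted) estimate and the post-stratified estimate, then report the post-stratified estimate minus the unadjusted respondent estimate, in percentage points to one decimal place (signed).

+1.1 percentage points

Naive respondent-only estimate (weights = respondent counts):
  (150/425)×48.6 + (100/425)×19.8 + (175/425)×5.9 = 24.2412%
Post-stratifying to population shares instead:
  0.27×48.6 + 0.57×19.8 + 0.16×5.9 = 25.352%
Difference = 25.352 − 24.2412 = 1.1108 pp.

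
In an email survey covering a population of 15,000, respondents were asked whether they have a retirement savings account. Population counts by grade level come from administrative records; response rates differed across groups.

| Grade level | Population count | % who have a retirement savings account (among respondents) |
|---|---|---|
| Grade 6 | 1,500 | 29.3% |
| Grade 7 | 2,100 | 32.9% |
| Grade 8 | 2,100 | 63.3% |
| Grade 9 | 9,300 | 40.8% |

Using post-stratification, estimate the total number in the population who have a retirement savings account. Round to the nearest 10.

Apply each group's respondent rate to its population count:
  Grade 6: 1,500 × 29.3% = 439.5
  Grade 7: 2,100 × 32.9% = 690.9
  Grade 8: 2,100 × 63.3% = 1329.3
  Grade 9: 9,300 × 40.8% = 3794.4
Estimated total = 6254.1 → 6,250.

6,250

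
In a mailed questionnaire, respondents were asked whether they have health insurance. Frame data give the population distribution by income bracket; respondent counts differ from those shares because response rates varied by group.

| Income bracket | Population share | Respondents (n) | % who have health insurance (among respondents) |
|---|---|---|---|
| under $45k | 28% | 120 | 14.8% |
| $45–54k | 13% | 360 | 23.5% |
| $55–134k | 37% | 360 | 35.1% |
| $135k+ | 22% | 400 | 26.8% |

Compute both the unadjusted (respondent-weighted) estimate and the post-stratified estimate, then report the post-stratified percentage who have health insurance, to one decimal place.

26.1%

Naive respondent-only estimate (weights = respondent counts):
  (120/1240)×14.8 + (360/1240)×23.5 + (360/1240)×35.1 + (400/1240)×26.8 = 27.0903%
Reweighting by population income bracket shares:
  0.28×14.8 + 0.13×23.5 + 0.37×35.1 + 0.22×26.8 = 26.082%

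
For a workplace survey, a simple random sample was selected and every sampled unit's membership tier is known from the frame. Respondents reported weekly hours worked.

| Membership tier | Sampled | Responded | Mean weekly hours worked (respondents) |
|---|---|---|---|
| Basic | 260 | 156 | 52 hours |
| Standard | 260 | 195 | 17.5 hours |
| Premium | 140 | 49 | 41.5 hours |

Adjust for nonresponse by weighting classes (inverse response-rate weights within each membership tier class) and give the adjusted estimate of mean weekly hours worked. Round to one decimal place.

36.2

Class response rates: Basic 156/260 = 60%, Standard 195/260 = 75%, Premium 49/140 = 35%.
Each respondent's weight = sampled/responded in their class; summing within a class gives n_sampled, so:
  Basic: 260 × 52 = 13,520
  Standard: 260 × 17.5 = 4550
  Premium: 140 × 41.5 = 5810
Adjusted estimate = 23,880 / 660 = 36.1818 → 36.2.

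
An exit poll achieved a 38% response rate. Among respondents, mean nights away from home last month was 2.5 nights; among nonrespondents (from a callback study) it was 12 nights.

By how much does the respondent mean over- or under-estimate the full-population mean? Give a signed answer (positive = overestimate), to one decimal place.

Nonresponse fraction = 1 − 0.38 = 0.62.
Bias = (nonresponse fraction) × (respondent mean − nonrespondent mean)
     = 0.62 × (2.5 − 12) = 0.62 × -9.5 = -5.89.

-5.9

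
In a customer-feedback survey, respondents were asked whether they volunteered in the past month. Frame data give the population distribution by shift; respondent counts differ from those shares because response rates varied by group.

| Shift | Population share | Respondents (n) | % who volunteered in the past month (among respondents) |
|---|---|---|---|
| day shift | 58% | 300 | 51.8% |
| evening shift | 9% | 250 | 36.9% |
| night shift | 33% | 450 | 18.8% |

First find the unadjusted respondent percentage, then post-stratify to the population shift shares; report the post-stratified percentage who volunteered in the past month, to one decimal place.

39.6%

Unadjusted (pooled respondent) estimate weights by respondent counts:
  (300/1000)×51.8 + (250/1000)×36.9 + (450/1000)×18.8 = 33.225%
Post-stratified estimate weights by population shares:
  0.58×51.8 + 0.09×36.9 + 0.33×18.8 = 39.569%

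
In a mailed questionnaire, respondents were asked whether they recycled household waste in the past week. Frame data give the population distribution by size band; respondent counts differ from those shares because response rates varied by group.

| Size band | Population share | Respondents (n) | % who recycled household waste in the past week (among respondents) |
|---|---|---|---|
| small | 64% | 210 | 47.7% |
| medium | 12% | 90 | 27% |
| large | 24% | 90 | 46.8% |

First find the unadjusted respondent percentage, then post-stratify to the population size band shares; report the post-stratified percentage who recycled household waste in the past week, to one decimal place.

45.0%

Unadjusted (pooled respondent) estimate weights by respondent counts:
  (210/390)×47.7 + (90/390)×27 + (90/390)×46.8 = 42.7154%
Post-stratifying to population shares instead:
  0.64×47.7 + 0.12×27 + 0.24×46.8 = 45%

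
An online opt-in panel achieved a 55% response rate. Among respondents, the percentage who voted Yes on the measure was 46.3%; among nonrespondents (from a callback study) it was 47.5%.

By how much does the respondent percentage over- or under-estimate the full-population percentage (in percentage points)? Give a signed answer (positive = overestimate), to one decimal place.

-0.5 percentage points

Nonresponse fraction = 1 − 0.55 = 0.45.
Bias = (nonresponse fraction) × (respondent percentage − nonrespondent percentage)
     = 0.45 × (46.3 − 47.5) = 0.45 × -1.2 = -0.54.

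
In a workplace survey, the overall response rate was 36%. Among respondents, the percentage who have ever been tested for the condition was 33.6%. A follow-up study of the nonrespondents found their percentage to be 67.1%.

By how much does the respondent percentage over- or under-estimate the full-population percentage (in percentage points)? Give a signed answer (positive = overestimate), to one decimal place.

Nonresponse fraction = 1 − 0.36 = 0.64.
Bias = (nonresponse fraction) × (respondent percentage − nonrespondent percentage)
     = 0.64 × (33.6 − 67.1) = 0.64 × -33.5 = -21.44.

-21.4 percentage points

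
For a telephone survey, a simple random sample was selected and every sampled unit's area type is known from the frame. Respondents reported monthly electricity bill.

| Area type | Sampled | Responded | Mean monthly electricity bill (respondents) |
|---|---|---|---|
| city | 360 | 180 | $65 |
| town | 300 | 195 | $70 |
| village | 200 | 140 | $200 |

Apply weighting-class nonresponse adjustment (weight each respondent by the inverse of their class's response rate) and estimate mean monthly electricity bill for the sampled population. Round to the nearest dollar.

$98

Class response rates: city 180/360 = 50%, town 195/300 = 65%, village 140/200 = 70%.
With weight = n_sampled/n_responded per class, the weighted class total is n_sampled:
  city: 360 × 65 = 23,400
  town: 300 × 70 = 21,000
  village: 200 × 200 = 40,000
Adjusted estimate = 84,400 / 860 = 98.1395 → $98.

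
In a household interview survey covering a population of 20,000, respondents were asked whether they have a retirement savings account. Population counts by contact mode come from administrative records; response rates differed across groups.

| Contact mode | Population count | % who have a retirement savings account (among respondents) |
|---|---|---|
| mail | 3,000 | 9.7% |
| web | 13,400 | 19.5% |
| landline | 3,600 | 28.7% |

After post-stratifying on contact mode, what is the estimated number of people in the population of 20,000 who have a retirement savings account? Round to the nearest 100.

Estimated count per cell = population count × respondent percentage:
  mail: 3,000 × 9.7% = 291
  web: 13,400 × 19.5% = 2613
  landline: 3,600 × 28.7% = 1033.2
Estimated total = 3937.2 → 3,900.

3,900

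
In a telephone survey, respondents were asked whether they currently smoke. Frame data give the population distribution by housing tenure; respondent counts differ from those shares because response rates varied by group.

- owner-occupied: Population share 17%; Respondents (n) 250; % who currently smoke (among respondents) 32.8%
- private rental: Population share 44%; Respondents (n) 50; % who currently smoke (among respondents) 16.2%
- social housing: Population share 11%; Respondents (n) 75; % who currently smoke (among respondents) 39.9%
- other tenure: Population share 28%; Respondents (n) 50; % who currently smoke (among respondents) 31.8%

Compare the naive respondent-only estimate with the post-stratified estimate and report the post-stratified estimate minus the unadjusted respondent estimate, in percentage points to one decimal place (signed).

-6.0 percentage points

Naive respondent-only estimate (weights = respondent counts):
  (250/425)×32.8 + (50/425)×16.2 + (75/425)×39.9 + (50/425)×31.8 = 31.9824%
Post-stratifying to population shares instead:
  0.17×32.8 + 0.44×16.2 + 0.11×39.9 + 0.28×31.8 = 25.997%
Difference = 25.997 − 31.9824 = -5.9854 pp.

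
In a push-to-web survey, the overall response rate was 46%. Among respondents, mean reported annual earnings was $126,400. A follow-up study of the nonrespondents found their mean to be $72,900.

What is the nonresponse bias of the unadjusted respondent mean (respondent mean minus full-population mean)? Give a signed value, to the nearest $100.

Nonresponse fraction = 1 − 0.46 = 0.54.
Bias = (nonresponse fraction) × (respondent mean − nonrespondent mean)
     = 0.54 × (126,400 − 72,900) = 0.54 × 53,500 = 28,890.

+$28,900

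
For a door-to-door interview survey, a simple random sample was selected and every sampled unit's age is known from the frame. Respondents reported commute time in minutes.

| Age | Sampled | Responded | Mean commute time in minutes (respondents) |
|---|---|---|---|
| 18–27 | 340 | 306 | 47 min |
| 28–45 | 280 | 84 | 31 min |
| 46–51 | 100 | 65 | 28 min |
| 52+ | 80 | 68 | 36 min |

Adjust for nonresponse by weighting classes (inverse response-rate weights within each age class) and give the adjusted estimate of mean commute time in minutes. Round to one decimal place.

Response rates by class: 18–27 306/340 = 90%, 28–45 84/280 = 30%, 46–51 65/100 = 65%, 52+ 68/80 = 85%.
Weighting each respondent by the inverse class response rate inflates each class back to its sampled size, so the class weight is n_sampled:
  18–27: 340 × 47 = 15,980
  28–45: 280 × 31 = 8680
  46–51: 100 × 28 = 2800
  52+: 80 × 36 = 2880
Adjusted estimate = 30,340 / 800 = 37.925 → 37.9.

37.9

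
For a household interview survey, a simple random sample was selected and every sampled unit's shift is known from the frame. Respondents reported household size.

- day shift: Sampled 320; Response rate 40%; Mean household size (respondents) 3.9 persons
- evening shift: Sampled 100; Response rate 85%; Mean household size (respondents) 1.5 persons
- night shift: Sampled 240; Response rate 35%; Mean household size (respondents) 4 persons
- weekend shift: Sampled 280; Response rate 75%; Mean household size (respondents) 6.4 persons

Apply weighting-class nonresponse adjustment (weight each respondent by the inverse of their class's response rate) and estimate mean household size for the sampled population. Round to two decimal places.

With weight = n_sampled/n_responded per class, the weighted class total is n_sampled:
  day shift: 320 × 3.9 = 1248
  evening shift: 100 × 1.5 = 150
  night shift: 240 × 4 = 960
  weekend shift: 280 × 6.4 = 1792
Adjusted estimate = 4150 / 940 = 4.41489 → 4.41.

4.41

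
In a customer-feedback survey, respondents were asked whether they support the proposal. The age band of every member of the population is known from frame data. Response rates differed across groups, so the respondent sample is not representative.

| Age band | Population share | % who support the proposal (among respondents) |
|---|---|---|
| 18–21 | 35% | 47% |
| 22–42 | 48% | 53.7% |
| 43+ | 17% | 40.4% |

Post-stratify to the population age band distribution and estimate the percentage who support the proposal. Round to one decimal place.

49.1%

Post-stratification weights by population share, not respondent share:
  18–21: 0.35 × 47 = 16.45
  22–42: 0.48 × 53.7 = 25.776
  43+: 0.17 × 40.4 = 6.868
Post-stratified estimate = 49.094 → 49.1%.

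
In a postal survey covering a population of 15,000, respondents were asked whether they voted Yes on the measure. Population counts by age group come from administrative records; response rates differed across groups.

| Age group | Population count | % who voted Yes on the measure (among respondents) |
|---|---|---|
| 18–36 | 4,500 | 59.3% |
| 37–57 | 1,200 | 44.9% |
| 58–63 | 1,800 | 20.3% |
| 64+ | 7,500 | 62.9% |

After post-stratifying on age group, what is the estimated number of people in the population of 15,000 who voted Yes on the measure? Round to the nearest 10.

Apply each group's respondent rate to its population count:
  18–36: 4,500 × 59.3% = 2668.5
  37–57: 1,200 × 44.9% = 538.8
  58–63: 1,800 × 20.3% = 365.4
  64+: 7,500 × 62.9% = 4717.5
Estimated total = 8290.2 → 8,290.

8,290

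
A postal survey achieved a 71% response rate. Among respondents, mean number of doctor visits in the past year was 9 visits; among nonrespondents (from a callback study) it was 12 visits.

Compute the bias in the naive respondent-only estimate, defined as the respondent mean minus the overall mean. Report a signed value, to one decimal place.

Nonresponse fraction = 1 − 0.71 = 0.29.
Bias = (nonresponse fraction) × (respondent mean − nonrespondent mean)
     = 0.29 × (9 − 12) = 0.29 × -3 = -0.87.

-0.9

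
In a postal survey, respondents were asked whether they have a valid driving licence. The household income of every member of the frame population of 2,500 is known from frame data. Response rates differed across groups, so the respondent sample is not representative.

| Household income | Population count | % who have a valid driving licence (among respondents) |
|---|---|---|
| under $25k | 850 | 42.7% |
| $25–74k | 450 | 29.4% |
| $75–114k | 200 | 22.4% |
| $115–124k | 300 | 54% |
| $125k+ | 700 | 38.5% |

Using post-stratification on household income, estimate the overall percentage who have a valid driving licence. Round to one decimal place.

38.9%

Post-stratification weights by population share, not respondent share:
  under $25k: (850/2,500) × 42.7 = 14.518
  $25–74k: (450/2,500) × 29.4 = 5.292
  $75–114k: (200/2,500) × 22.4 = 1.792
  $115–124k: (300/2,500) × 54 = 6.48
  $125k+: (700/2,500) × 38.5 = 10.78
Post-stratified estimate = 38.862 → 38.9%.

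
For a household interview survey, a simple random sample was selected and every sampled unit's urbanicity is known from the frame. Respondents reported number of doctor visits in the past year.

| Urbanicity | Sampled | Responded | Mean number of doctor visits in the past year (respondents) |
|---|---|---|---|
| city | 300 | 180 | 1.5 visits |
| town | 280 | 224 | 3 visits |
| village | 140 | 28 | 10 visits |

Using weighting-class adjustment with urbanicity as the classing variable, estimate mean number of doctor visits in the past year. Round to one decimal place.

Class response rates: city 180/300 = 60%, town 224/280 = 80%, village 28/140 = 20%.
With weight = n_sampled/n_responded per class, the weighted class total is n_sampled:
  city: 300 × 1.5 = 450
  town: 280 × 3 = 840
  village: 140 × 10 = 1400
Adjusted estimate = 2690 / 720 = 3.73611 → 3.7.

3.7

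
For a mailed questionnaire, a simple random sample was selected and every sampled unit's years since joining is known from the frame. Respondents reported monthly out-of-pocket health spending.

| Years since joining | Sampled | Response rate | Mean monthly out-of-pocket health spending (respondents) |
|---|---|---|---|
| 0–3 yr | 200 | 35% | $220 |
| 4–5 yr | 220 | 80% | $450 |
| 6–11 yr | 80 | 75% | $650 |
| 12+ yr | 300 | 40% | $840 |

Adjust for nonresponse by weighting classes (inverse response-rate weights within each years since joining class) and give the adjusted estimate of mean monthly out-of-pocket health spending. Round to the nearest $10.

Each respondent's weight = sampled/responded in their class; summing within a class gives n_sampled, so:
  0–3 yr: 200 × 220 = 44,000
  4–5 yr: 220 × 450 = 99,000
  6–11 yr: 80 × 650 = 52,000
  12+ yr: 300 × 840 = 252,000
Adjusted estimate = 447,000 / 800 = 558.75 → $560.

$560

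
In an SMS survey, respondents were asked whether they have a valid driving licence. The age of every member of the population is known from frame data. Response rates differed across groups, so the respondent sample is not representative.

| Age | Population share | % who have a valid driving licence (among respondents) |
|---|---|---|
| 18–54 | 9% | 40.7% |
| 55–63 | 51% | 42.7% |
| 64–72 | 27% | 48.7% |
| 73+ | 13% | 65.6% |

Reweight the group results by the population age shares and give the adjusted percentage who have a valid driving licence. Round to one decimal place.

Reweight to the known age distribution:
  18–54: 0.09 × 40.7 = 3.663
  55–63: 0.51 × 42.7 = 21.777
  64–72: 0.27 × 48.7 = 13.149
  73+: 0.13 × 65.6 = 8.528
Post-stratified estimate = 47.117 → 47.1%.

47.1%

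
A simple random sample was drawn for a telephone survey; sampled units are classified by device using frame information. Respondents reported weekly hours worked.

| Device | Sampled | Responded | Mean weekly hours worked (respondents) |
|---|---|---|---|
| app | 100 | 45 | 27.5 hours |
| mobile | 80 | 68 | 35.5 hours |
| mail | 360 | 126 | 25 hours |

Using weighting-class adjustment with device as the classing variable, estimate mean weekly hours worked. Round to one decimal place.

27.0

Class response rates: app 45/100 = 45%, mobile 68/80 = 85%, mail 126/360 = 35%.
Inverse-response-rate weighting restores each class to its sampled count, so class totals weight by n_sampled:
  app: 100 × 27.5 = 2750
  mobile: 80 × 35.5 = 2840
  mail: 360 × 25 = 9000
Adjusted estimate = 14,590 / 540 = 27.0185 → 27.0.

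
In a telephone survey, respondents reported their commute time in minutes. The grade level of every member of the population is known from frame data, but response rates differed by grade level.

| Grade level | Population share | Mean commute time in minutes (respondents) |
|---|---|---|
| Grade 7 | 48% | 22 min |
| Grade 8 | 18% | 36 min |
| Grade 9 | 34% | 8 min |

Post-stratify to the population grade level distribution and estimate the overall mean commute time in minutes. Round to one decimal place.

Weight each group's respondent value by its population share:
  Grade 7: 0.48 × 22 = 10.56
  Grade 8: 0.18 × 36 = 6.48
  Grade 9: 0.34 × 8 = 2.72
Post-stratified estimate = 19.76 → 19.8.

19.8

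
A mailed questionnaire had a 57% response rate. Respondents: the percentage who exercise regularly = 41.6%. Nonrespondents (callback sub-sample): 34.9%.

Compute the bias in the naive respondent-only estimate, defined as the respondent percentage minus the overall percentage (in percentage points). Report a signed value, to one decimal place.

+2.9 percentage points

Nonresponse fraction = 1 − 0.57 = 0.43.
Bias = (nonresponse fraction) × (respondent percentage − nonrespondent percentage)
     = 0.43 × (41.6 − 34.9) = 0.43 × 6.7 = 2.881.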